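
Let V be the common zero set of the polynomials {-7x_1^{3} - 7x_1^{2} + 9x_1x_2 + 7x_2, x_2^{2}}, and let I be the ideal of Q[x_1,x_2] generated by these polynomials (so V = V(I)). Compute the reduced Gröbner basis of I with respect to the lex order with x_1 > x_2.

f_1 = -7x_1^{3} - 7x_1^{2} + 9x_1x_2 + 7x_2, LT = x_1^{3}.
f_2 = x_2^{2}, LT = x_2^{2}.

S(f_1,f_2): leading monomials are coprime, so the S-polynomial reduces to 0 (Buchberger's first criterion).
Every S-polynomial of the final basis reduces to 0, so we have a Gröbner basis.

G = {x_1^{3} + x_1^{2} - \tfrac{9}{7}x_1x_2 - x_2, x_2^{2}}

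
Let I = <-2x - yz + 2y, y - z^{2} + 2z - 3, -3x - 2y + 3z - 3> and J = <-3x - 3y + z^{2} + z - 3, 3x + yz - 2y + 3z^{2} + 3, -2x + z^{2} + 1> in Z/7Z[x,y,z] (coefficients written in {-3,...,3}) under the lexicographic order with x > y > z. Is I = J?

For a fixed monomial order, each ideal has a unique reduced Gröbner basis; comparing bases decides equality.
Buchberger on the first generating set:
f_1 = -2x - yz + 2y, LT = x.
f_2 = y - z^{2} + 2z - 3, LT = y.
f_3 = -3x - 2y + 3z - 3, LT = x.

S(f_1,f_2): leading monomials are coprime, so the S-polynomial reduces to 0 (Buchberger's first criterion).
S(f_1,f_3): lcm = x. S = -3yz + 3y + z - 1.
  leading term yz: subtract (-3z)·f_2 from -3yz + 3y + z - 1 → 3y - 3z^{3} - z^{2} - z - 1
  leading term y: subtract (3)·f_2 from 3y - 3z^{3} - z^{2} - z - 1 → -3z^{3} + 2z^{2} + 1
  leading term z^{3}: no divisor's leading term divides it; move -3z^{3} to the remainder.
  leading term z^{2}: no divisor's leading term divides it; move 2z^{2} to the remainder.
  leading term 1: no divisor's leading term divides it; move 1 to the remainder.
  remainder -3z^{3} + 2z^{2} + 1 ≠ 0; add g_4 = -3z^{3} + 2z^{2} + 1 to the basis.

S(f_2,f_3): leading monomials are coprime, so the S-polynomial reduces to 0 (Buchberger's first criterion).
S(f_1,g_4): leading monomials are coprime, so the S-polynomial reduces to 0 (Buchberger's first criterion).
S(f_2,g_4): leading monomials are coprime, so the S-polynomial reduces to 0 (Buchberger's first criterion).
S(f_3,g_4): leading monomials are coprime, so the S-polynomial reduces to 0 (Buchberger's first criterion).
Every S-polynomial of the final basis reduces to 0, so we have a Gröbner basis.
Inter-reduce: drop elements whose leading term is divisible by another's, tail-reduce, and make monic.
Reduced Gröbner basis: {x + 3z^{2} + 3, y - z^{2} + 2z - 3, z^{3} - 3z^{2} + 2}.

Buchberger on the second generating set:
h_1 = -3x - 3y + z^{2} + z - 3, LT = x.
h_2 = 3x + yz - 2y + 3z^{2} + 3, LT = x.
h_3 = -2x + z^{2} + 1, LT = x.

S(h_1,h_2): lcm = x. S = 2yz - 3y + z^{2} + 2z.
  leading term yz: no divisor's leading term divides it; move 2yz to the remainder.
  leading term y: no divisor's leading term divides it; move -3y to the remainder.
  leading term z^{2}: no divisor's leading term divides it; move z^{2} to the remainder.
  leading term z: no divisor's leading term divides it; move 2z to the remainder.
  remainder 2yz - 3y + z^{2} + 2z ≠ 0; add k_4 = 2yz - 3y + z^{2} + 2z to the basis.

S(h_1,h_3): lcm = x. S = y - z^{2} + 2z - 2.
  leading term y: no divisor's leading term divides it; move y to the remainder.
  leading term z^{2}: no divisor's leading term divides it; move -z^{2} to the remainder.
  leading term z: no divisor's leading term divides it; move 2z to the remainder.
  leading term 1: no divisor's leading term divides it; move -2 to the remainder.
  remainder y - z^{2} + 2z - 2 ≠ 0; add k_5 = y - z^{2} + 2z - 2 to the basis.

S(h_2,h_3): lcm = x. S = -2yz - 3y - 2z^{2} - 2.
  leading term yz: subtract (-1)·k_4 from -2yz - 3y - 2z^{2} - 2 → y - z^{2} + 2z - 2
  leading term y: subtract (1)·k_5 from y - z^{2} + 2z - 2 → 0
  remainder 0.

S(h_1,k_4): leading monomials are coprime, so the S-polynomial reduces to 0 (Buchberger's first criterion).
S(h_2,k_4): leading monomials are coprime, so the S-polynomial reduces to 0 (Buchberger's first criterion).
S(h_3,k_4): leading monomials are coprime, so the S-polynomial reduces to 0 (Buchberger's first criterion).
S(h_1,k_5): leading monomials are coprime, so the S-polynomial reduces to 0 (Buchberger's first criterion).
S(h_2,k_5): leading monomials are coprime, so the S-polynomial reduces to 0 (Buchberger's first criterion).
S(h_3,k_5): leading monomials are coprime, so the S-polynomial reduces to 0 (Buchberger's first criterion).
S(k_4,k_5): lcm = yz. S = 2y + z^{3} + 2z^{2} + 3z.
  leading term y: subtract (2)·k_5 from 2y + z^{3} + 2z^{2} + 3z → z^{3} - 3z^{2} - z - 3
  leading term z^{3}: no divisor's leading term divides it; move z^{3} to the remainder.
  leading term z^{2}: no divisor's leading term divides it; move -3z^{2} to the remainder.
  leading term z: no divisor's leading term divides it; move -z to the remainder.
  leading term 1: no divisor's leading term divides it; move -3 to the remainder.
  remainder z^{3} - 3z^{2} - z - 3 ≠ 0; add k_6 = z^{3} - 3z^{2} - z - 3 to the basis.

S(h_1,k_6): leading monomials are coprime, so the S-polynomial reduces to 0 (Buchberger's first criterion).
S(h_2,k_6): leading monomials are coprime, so the S-polynomial reduces to 0 (Buchberger's first criterion).
S(h_3,k_6): leading monomials are coprime, so the S-polynomial reduces to 0 (Buchberger's first criterion).
S(k_4,k_6): lcm = yz^{3}. S = -2yz^{2} + yz + 3y - 3z^{4} + z^{3}.
  leading term yz^{2}: subtract (-z)·k_4 from -2yz^{2} + yz + 3y - 3z^{4} + z^{3} → -2yz + 3y - 3z^{4} + 2z^{3} + 2z^{2}
  leading term yz: subtract (-1)·k_4 from -2yz + 3y - 3z^{4} + 2z^{3} + 2z^{2} → -3z^{4} + 2z^{3} + 3z^{2} + 2z
  leading term z^{4}: subtract (-3z)·k_6 from -3z^{4} + 2z^{3} + 3z^{2} + 2z → 0
  remainder 0.

S(k_5,k_6): leading monomials are coprime, so the S-polynomial reduces to 0 (Buchberger's first criterion).
Every S-polynomial of the final basis reduces to 0, so we have a Gröbner basis.
Inter-reduce: drop elements whose leading term is divisible by another's, tail-reduce, and make monic.
Reduced Gröbner basis: {x + 3z^{2} + 3, y - z^{2} + 2z - 2, z^{3} - 3z^{2} - z - 3}.

The bases are distinct; the ideals are different.

No, the ideals differ.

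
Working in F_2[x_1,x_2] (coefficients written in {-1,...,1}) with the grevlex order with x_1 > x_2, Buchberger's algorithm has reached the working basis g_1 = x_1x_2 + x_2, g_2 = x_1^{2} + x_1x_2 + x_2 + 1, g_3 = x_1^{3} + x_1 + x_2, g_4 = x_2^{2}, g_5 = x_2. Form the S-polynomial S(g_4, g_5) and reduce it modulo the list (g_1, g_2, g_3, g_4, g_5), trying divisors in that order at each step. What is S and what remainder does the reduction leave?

lcm(LM(g_4), LM(g_5)) = x_2^{2}.
S = (lcm/LT(g_4))·g_4 − (lcm/LT(g_5))·g_5 = 0.
Reduce S modulo (g_1, g_2, g_3, g_4, g_5) in that order:
The remainder is 0, so this S-polynomial contributes no new basis element.

S(g_4, g_5) = 0; remainder on division = 0.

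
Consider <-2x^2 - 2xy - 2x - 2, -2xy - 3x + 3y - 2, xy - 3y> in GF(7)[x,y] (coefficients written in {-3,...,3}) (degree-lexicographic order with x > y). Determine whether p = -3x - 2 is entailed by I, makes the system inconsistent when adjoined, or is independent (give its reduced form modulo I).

First compute the reduced Gröbner basis of I by Buchberger's algorithm.
f_1 = -2x^2 - 2xy - 2x - 2, LT = x^2.
f_2 = -2xy - 3x + 3y - 2, LT = xy.
f_3 = xy - 3y, LT = xy.

S(f_1,f_2): lcm = x^2y. S = xy^2 + 2x^2 - xy - x + y.
  leading term xy^2: subtract (3y)·f_2 from xy^2 + 2x^2 - xy - x + y → 2x^2 + xy - 2y^2 - x
  leading term x^2: subtract (-1)·f_1 from 2x^2 + xy - 2y^2 - x → -xy - 2y^2 - 3x - 2
  leading term xy: subtract (-3)·f_2 from -xy - 2y^2 - 3x - 2 → -2y^2 + 2x + 2y - 1
  leading term y^2: no divisor's leading term divides it; move -2y^2 to the remainder.
  leading term x: no divisor's leading term divides it; move 2x to the remainder.
  leading term y: no divisor's leading term divides it; move 2y to the remainder.
  leading term 1: no divisor's leading term divides it; move -1 to the remainder.
  remainder -2y^2 + 2x + 2y - 1 ≠ 0; add h_4 = -2y^2 + 2x + 2y - 1 to the basis.

S(f_1,f_3): lcm = x^2y. S = xy^2 - 3xy + y.
  leading term xy^2: subtract (3y)·f_2 from xy^2 - 3xy + y → -xy - 2y^2
  leading term xy: subtract (-3)·f_2 from -xy - 2y^2 → -2y^2 - 2x + 2y + 1
  leading term y^2: subtract (1)·h_4 from -2y^2 - 2x + 2y + 1 → 3x + 2
  leading term x: no divisor's leading term divides it; move 3x to the remainder.
  leading term 1: no divisor's leading term divides it; move 2 to the remainder.
  remainder 3x + 2 ≠ 0; add h_5 = 3x + 2 to the basis.

S(f_2,f_3): lcm = xy. S = -2x - 2y + 1.
  leading term x: subtract (-3)·h_5 from -2x - 2y + 1 → -2y
  leading term y: no divisor's leading term divides it; move -2y to the remainder.
  remainder -2y ≠ 0; add h_6 = -2y to the basis.

The other S-polynomials (S(f_1,h_4), S(f_2,h_4), S(f_3,h_4), S(f_1,h_5), S(f_2,h_5), S(f_3,h_5), S(h_4,h_5), S(f_1,h_6), S(f_2,h_6), S(f_3,h_6), S(h_4,h_6), S(h_5,h_6)) all reduce to 0 modulo the current basis, so we have a Gröbner basis.
Inter-reduce: drop elements whose leading term is divisible by another's, tail-reduce, and make monic.
Reduced Gröbner basis: {x + 3, y}.
Label its elements g_1 = x + 3, g_2 = y.

Reduce p = -3x - 2 modulo G:
  leading term x: subtract (-3)·g_1 from -3x - 2 → 0
  normal form = 0.
Since the normal form is 0, p ∈ I.

-3x - 2 lies in I (it reduces to 0).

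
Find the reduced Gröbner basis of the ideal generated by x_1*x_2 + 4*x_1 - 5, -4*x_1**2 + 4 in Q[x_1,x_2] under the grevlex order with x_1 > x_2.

f_1 = x_1*x_2 + 4*x_1 - 5, LT = x_1*x_2.
f_2 = -4*x_1**2 + 4, LT = x_1**2.

S(f_1,f_2): lcm = x_1**2*x_2. S = 4*x_1**2 - 5*x_1 + x_2.
  reduce S modulo (f_1, f_2):
  remainder -5*x_1 + x_2 + 4 ≠ 0; add g_3 = -5*x_1 + x_2 + 4 to the basis.

S(f_1,g_3): lcm = x_1*x_2. S = 1/5*x_2**2 + 4*x_1 + 4/5*x_2 - 5.
  reduce S modulo (f_1, f_2, g_3):
  remainder 1/5*x_2**2 + 8/5*x_2 - 9/5 ≠ 0; add g_4 = 1/5*x_2**2 + 8/5*x_2 - 9/5 to the basis.

The other S-polynomials (S(f_2,g_3), S(f_1,g_4), S(f_2,g_4), S(g_3,g_4)) all reduce to 0 modulo the current basis, so we have a Gröbner basis.
Inter-reduce: drop elements whose leading term is divisible by another's, tail-reduce, and make monic.

G = {x_2**2 + 8*x_2 - 9, x_1 - 1/5*x_2 - 4/5}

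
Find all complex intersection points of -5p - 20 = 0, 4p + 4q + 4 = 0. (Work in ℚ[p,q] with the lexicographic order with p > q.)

{(-4, 3)}

Compute a lex Gröbner basis by Buchberger's algorithm.
f_1 = -5p - 20, LT = p.
f_2 = 4p + 4q + 4, LT = p.

S(f_1,f_2): lcm = p. S = -q + 3.
  leading term q: no divisor's leading term divides it; move -q to the remainder.
  leading term 1: no divisor's leading term divides it; move 3 to the remainder.
  remainder -q + 3 ≠ 0; add h_3 = -q + 3 to the basis.

The other S-polynomials (S(f_1,h_3), S(f_2,h_3)) all reduce to 0 modulo the current basis, so we have a Gröbner basis.
Inter-reduce: drop elements whose leading term is divisible by another's, tail-reduce, and make monic.
Reduced Gröbner basis: {p + 4, q - 3}.

The lex basis is triangular: the last element involves only q. Solving q - 3 = 0 gives q ∈ {3}; substituting each value into the earlier elements determines the remaining variables.
  q = 3: the earlier basis element becomes p + 4 = 0, giving p = -4 — point (-4, 3).
Check: every point annihilates each of the original generators.
This is the nonlinear analogue of row-reducing a linear system.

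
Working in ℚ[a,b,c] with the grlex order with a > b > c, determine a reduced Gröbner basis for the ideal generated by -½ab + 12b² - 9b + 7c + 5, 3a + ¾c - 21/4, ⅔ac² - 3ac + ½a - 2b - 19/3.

f_1 = -½ab + 12b² - 9b + 7c + 5, LT = ab.
f_2 = 3a + ¾c - 21/4, LT = a.
f_3 = ⅔ac² - 3ac + ½a - 2b - 19/3, LT = ac².

S(f_1,f_2): lcm = ab. S = -24b² - ¼bc + 79/4b - 14c - 10.
  reduce S modulo (f_1, f_2, f_3):
  remainder -24b² - ¼bc + 79/4b - 14c - 10 ≠ 0; add g_4 = -24b² - ¼bc + 79/4b - 14c - 10 to the basis.

S(f_1,f_3): lcm = abc². S = -24b²c² + 9/2abc + 18bc² - 14c³ - ¾ab + 3b² - 10c² + 19/2b.
  reduce S modulo (f_1, f_2, f_3, g_4):
  remainder ¼bc³ - 23/8bc² + 257/32bc + 341/32b - 7/4c - 5/4 ≠ 0; add g_5 = ¼bc³ - 23/8bc² + 257/32bc + 341/32b - 7/4c - 5/4 to the basis.

S(f_2,f_3): lcm = ac². S = ¼c³ + 9/2ac - 7/4c² - ¾a + 3b + 19/2.
  reduce S modulo (f_1, f_2, f_3, g_4, g_5):
  remainder ¼c³ - 23/8c² + 3b + 129/16c + 131/16 ≠ 0; add g_6 = ¼c³ - 23/8c² + 3b + 129/16c + 131/16 to the basis.

The other S-polynomials (S(f_1,g_4), S(f_2,g_4), S(f_3,g_4), S(f_1,g_5), S(f_2,g_5), S(f_3,g_5), S(g_4,g_5), S(f_1,g_6), S(f_2,g_6), S(f_3,g_6), S(g_4,g_6), S(g_5,g_6)) all reduce to 0 modulo the current basis, so we have a Gröbner basis.
Inter-reduce: drop elements whose leading term is divisible by another's, tail-reduce, and make monic.

G = {c³ - 23/2c² + 12b + 129/4c + 131/4, b² + 1/96bc - 79/96b + 7/12c + 5/12, a + ¼c - 7/4}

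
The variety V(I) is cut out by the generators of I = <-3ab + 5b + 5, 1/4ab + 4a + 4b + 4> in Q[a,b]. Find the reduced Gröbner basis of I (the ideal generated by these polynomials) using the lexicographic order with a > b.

G = {a + 53/48b + 53/48, b^2 + 133/53b + 80/53}

f_1 = -3ab + 5b + 5, LT = ab.
f_2 = 1/4ab + 4a + 4b + 4, LT = ab.

S(f_1,f_2): lcm = ab. S = -16a - 53/3b - 53/3.
  leading term a: no divisor's leading term divides it; move -16a to the remainder.
  leading term b: no divisor's leading term divides it; move -53/3b to the remainder.
  leading term 1: no divisor's leading term divides it; move -53/3 to the remainder.
  remainder -16a - 53/3b - 53/3 ≠ 0; add g_3 = -16a - 53/3b - 53/3 to the basis.

S(f_1,g_3): lcm = ab. S = -53/48b^2 - 133/48b - 5/3.
  leading term b^2: no divisor's leading term divides it; move -53/48b^2 to the remainder.
  leading term b: no divisor's leading term divides it; move -133/48b to the remainder.
  leading term 1: no divisor's leading term divides it; move -5/3 to the remainder.
  remainder -53/48b^2 - 133/48b - 5/3 ≠ 0; add g_4 = -53/48b^2 - 133/48b - 5/3 to the basis.

The other S-polynomials (S(f_2,g_3), S(f_1,g_4), S(f_2,g_4), S(g_3,g_4)) all reduce to 0 modulo the current basis, so we have a Gröbner basis.
Inter-reduce: drop elements whose leading term is divisible by another's, tail-reduce, and make monic.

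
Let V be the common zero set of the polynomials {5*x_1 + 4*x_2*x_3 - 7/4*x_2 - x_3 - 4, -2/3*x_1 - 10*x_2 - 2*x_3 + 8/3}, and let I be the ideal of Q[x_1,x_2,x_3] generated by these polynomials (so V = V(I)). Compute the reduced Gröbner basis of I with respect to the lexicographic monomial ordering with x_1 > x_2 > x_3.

f_1 = 5*x_1 + 4*x_2*x_3 - 7/4*x_2 - x_3 - 4, LT = x_1.
f_2 = -2/3*x_1 - 10*x_2 - 2*x_3 + 8/3, LT = x_1.

S(f_1,f_2): lcm = x_1. S = 4/5*x_2*x_3 - 307/20*x_2 - 16/5*x_3 + 16/5.
  reduce S modulo (f_1, f_2):
  remainder 4/5*x_2*x_3 - 307/20*x_2 - 16/5*x_3 + 16/5 ≠ 0; add g_3 = 4/5*x_2*x_3 - 307/20*x_2 - 16/5*x_3 + 16/5 to the basis.

The other S-polynomials (S(f_1,g_3), S(f_2,g_3)) all reduce to 0 modulo the current basis, so we have a Gröbner basis.
Inter-reduce: drop elements whose leading term is divisible by another's, tail-reduce, and make monic.

G = {x_1 + 15*x_2 + 3*x_3 - 4, x_2*x_3 - 307/16*x_2 - 4*x_3 + 4}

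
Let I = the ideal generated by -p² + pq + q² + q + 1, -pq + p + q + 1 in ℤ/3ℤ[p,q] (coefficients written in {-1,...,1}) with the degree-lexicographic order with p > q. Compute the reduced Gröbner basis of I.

G = {q³ + q² + p + 1, p² - q² - p + q + 1, pq - p - q - 1}

f_1 = -p² + pq + q² + q + 1, LT = p².
f_2 = -pq + p + q + 1, LT = pq.

S(f_1,f_2): lcm = p²q. S = -pq² - q³ + p² + pq - q² + p - q.
  leading term pq²: subtract (q)·f_2 from -pq² - q³ + p² + pq - q² + p - q → -q³ + p² + q² + p + q
  leading term q³: no divisor's leading term divides it; move -q³ to the remainder.
  leading term p²: subtract (-1)·f_1 from p² + q² + p + q → pq - q² + p - q + 1
  leading term pq: subtract (-1)·f_2 from pq - q² + p - q + 1 → -q² - p - 1
  leading term q²: no divisor's leading term divides it; move -q² to the remainder.
  leading term p: no divisor's leading term divides it; move -p to the remainder.
  leading term 1: no divisor's leading term divides it; move -1 to the remainder.
  remainder -q³ - q² - p - 1 ≠ 0; add g_3 = -q³ - q² - p - 1 to the basis.

The other S-polynomials (S(f_1,g_3), S(f_2,g_3)) all reduce to 0 modulo the current basis, so we have a Gröbner basis.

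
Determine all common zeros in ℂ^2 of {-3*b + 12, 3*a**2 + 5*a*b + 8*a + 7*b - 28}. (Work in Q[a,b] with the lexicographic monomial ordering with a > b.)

{(-28/3, 4), (0, 4)}

Compute a lex Gröbner basis by Buchberger's algorithm.
f_1 = -3*b + 12, LT = b.
f_2 = 3*a**2 + 5*a*b + 8*a + 7*b - 28, LT = a**2.

The S-polynomials (S(f_1,f_2)) all reduce to 0 modulo the current basis, so we have a Gröbner basis.
Inter-reduce: drop elements whose leading term is divisible by another's, tail-reduce, and make monic.
Reduced Gröbner basis: {a**2 + 28/3*a, b - 4}.

Since the basis is lex-ordered, b - 4 is univariate in b. Its roots are {4}. Back-substituting each root into the other basis elements fixes the other coordinates.
  b = 4: the earlier basis element becomes a**2 + 28/3*a = 0, giving a = -28/3, 0 — points (-28/3, 4), (0, 4).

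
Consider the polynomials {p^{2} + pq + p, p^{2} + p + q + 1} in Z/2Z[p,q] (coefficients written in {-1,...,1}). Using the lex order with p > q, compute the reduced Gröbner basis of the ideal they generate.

G = {p + q^{2} + q, q^{3} + q^{2} + q + 1}

Buchberger's algorithm terminates because the ascending chain of leading-term ideals stabilizes.

f_1 = p^{2} + pq + p, LT = p^{2}.
f_2 = p^{2} + p + q + 1, LT = p^{2}.

S(f_1,f_2): lcm = p^{2}. S = pq + q + 1.
  leading term pq: no divisor's leading term divides it; move pq to the remainder.
  leading term q: no divisor's leading term divides it; move q to the remainder.
  leading term 1: no divisor's leading term divides it; move 1 to the remainder.
  remainder pq + q + 1 ≠ 0; add g_3 = pq + q + 1 to the basis.

S(f_1,g_3): lcm = p^{2}q. S = pq^{2} + p.
  leading term pq^{2}: subtract (q)·g_3 from pq^{2} + p → p + q^{2} + q
  leading term p: no divisor's leading term divides it; move p to the remainder.
  leading term q^{2}: no divisor's leading term divides it; move q^{2} to the remainder.
  leading term q: no divisor's leading term divides it; move q to the remainder.
  remainder p + q^{2} + q ≠ 0; add g_4 = p + q^{2} + q to the basis.

S(f_2,g_3): lcm = p^{2}q. S = p + q^{2} + q.
  leading term p: subtract (1)·g_4 from p + q^{2} + q → 0
  remainder 0.

S(f_1,g_4): lcm = p^{2}. S = pq^{2} + p.
  leading term pq^{2}: subtract (q)·g_3 from pq^{2} + p → p + q^{2} + q
  leading term p: subtract (1)·g_4 from p + q^{2} + q → 0
  remainder 0.

S(f_2,g_4): lcm = p^{2}. S = pq^{2} + pq + p + q + 1.
  leading term pq^{2}: subtract (q)·g_3 from pq^{2} + pq + p + q + 1 → pq + p + q^{2} + 1
  leading term pq: subtract (1)·g_3 from pq + p + q^{2} + 1 → p + q^{2} + q
  leading term p: subtract (1)·g_4 from p + q^{2} + q → 0
  remainder 0.

S(g_3,g_4): lcm = pq. S = q^{3} + q^{2} + q + 1.
  leading term q^{3}: no divisor's leading term divides it; move q^{3} to the remainder.
  leading term q^{2}: no divisor's leading term divides it; move q^{2} to the remainder.
  leading term q: no divisor's leading term divides it; move q to the remainder.
  leading term 1: no divisor's leading term divides it; move 1 to the remainder.
  remainder q^{3} + q^{2} + q + 1 ≠ 0; add g_5 = q^{3} + q^{2} + q + 1 to the basis.

S(f_1,g_5): leading monomials are coprime, so the S-polynomial reduces to 0 (Buchberger's first criterion).
S(f_2,g_5): leading monomials are coprime, so the S-polynomial reduces to 0 (Buchberger's first criterion).
S(g_3,g_5): lcm = pq^{3}. S = pq^{2} + pq + p + q^{3} + q^{2}.
  leading term pq^{2}: subtract (q)·g_3 from pq^{2} + pq + p + q^{3} + q^{2} → pq + p + q^{3} + q
  leading term pq: subtract (1)·g_3 from pq + p + q^{3} + q → p + q^{3} + 1
  leading term p: subtract (1)·g_4 from p + q^{3} + 1 → q^{3} + q^{2} + q + 1
  leading term q^{3}: subtract (1)·g_5 from q^{3} + q^{2} + q + 1 → 0
  remainder 0.

S(g_4,g_5): leading monomials are coprime, so the S-polynomial reduces to 0 (Buchberger's first criterion).
Every S-polynomial of the final basis reduces to 0, so we have a Gröbner basis.
Inter-reduce: drop elements whose leading term is divisible by another's, tail-reduce, and make monic.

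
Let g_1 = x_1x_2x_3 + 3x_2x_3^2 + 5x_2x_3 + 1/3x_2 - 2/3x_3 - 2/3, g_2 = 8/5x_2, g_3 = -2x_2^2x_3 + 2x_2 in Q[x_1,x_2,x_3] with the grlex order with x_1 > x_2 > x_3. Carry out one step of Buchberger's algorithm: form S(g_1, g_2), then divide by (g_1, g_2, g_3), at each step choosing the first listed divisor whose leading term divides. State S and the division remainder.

lcm(LM(g_1), LM(g_2)) = x_1x_2x_3.
S = (lcm/LT(g_1))·g_1 − (lcm/LT(g_2))·g_2 = 3x_2x_3^2 + 5x_2x_3 + 1/3x_2 - 2/3x_3 - 2/3.
Reduce S modulo (g_1, g_2, g_3) in that order:
  leading term x_2x_3^2: subtract (15/8x_3^2)·g_2 from 3x_2x_3^2 + 5x_2x_3 + 1/3x_2 - 2/3x_3 - 2/3 → 5x_2x_3 + 1/3x_2 - 2/3x_3 - 2/3
  leading term x_2x_3: subtract (25/8x_3)·g_2 from 5x_2x_3 + 1/3x_2 - 2/3x_3 - 2/3 → 1/3x_2 - 2/3x_3 - 2/3
  leading term x_2: subtract (5/24)·g_2 from 1/3x_2 - 2/3x_3 - 2/3 → -2/3x_3 - 2/3
  leading term x_3: no divisor's leading term divides it; move -2/3x_3 to the remainder.
  leading term 1: no divisor's leading term divides it; move -2/3 to the remainder.
The remainder -2/3x_3 - 2/3 is nonzero, so it would be added as the next basis element.

S(g_1, g_2) = 3x_2x_3^2 + 5x_2x_3 + 1/3x_2 - 2/3x_3 - 2/3; remainder on division = -2/3x_3 - 2/3.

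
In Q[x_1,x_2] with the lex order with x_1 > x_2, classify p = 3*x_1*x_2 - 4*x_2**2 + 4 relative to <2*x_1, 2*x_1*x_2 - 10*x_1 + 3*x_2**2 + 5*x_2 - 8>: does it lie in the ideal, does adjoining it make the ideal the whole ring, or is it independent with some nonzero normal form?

First compute the reduced Gröbner basis of I by Buchberger's algorithm.
f_1 = 2*x_1, LT = x_1.
f_2 = 2*x_1*x_2 - 10*x_1 + 3*x_2**2 + 5*x_2 - 8, LT = x_1*x_2.

S(f_1,f_2): lcm = x_1*x_2. S = 5*x_1 - 3/2*x_2**2 - 5/2*x_2 + 4.
  reduce S modulo (f_1, f_2):
  remainder -3/2*x_2**2 - 5/2*x_2 + 4 ≠ 0; add h_3 = -3/2*x_2**2 - 5/2*x_2 + 4 to the basis.

The other S-polynomials (S(f_1,h_3), S(f_2,h_3)) all reduce to 0 modulo the current basis, so we have a Gröbner basis.
Inter-reduce: drop elements whose leading term is divisible by another's, tail-reduce, and make monic.
Reduced Gröbner basis: {x_1, x_2**2 + 5/3*x_2 - 8/3}.
Label its elements g_1 = x_1, g_2 = x_2**2 + 5/3*x_2 - 8/3.

Reduce p = 3*x_1*x_2 - 4*x_2**2 + 4 modulo G:
  leading term x_1*x_2: subtract (3*x_2)·g_1 from 3*x_1*x_2 - 4*x_2**2 + 4 → -4*x_2**2 + 4
  leading term x_2**2: subtract (-4)·g_2 from -4*x_2**2 + 4 → 20/3*x_2 - 20/3
  leading term x_2: no divisor's leading term divides it; move 20/3*x_2 to the remainder.
  leading term 1: no divisor's leading term divides it; move -20/3 to the remainder.
  normal form = 20/3*x_2 - 20/3.
The normal form is nonzero, so p ∉ I. Since p minus its normal form lies in I, I + (p) = I + (r) where r = 20/3*x_2 - 20/3; decide whether this ideal is the whole ring.
Run Buchberger on G together with r (pairs among the g_i already reduce to 0 since G is a Gröbner basis):
g_1 = x_1, LT = x_1.
g_2 = x_2**2 + 5/3*x_2 - 8/3, LT = x_2**2.
r = 20/3*x_2 - 20/3, LT = x_2.

The S-polynomials (S(g_1,g_2), S(g_1,r), S(g_2,r)) all reduce to 0 modulo the current basis, so we have a Gröbner basis.
Inter-reduce: drop elements whose leading term is divisible by another's, tail-reduce, and make monic.
Reduced Gröbner basis: {x_1, x_2 - 1}.
The reduced Gröbner basis of I + (p) is {x_1, x_2 - 1} ≠ {1}, a proper ideal, so the enlarged system stays consistent: p is independent of I, with normal form 20/3*x_2 - 20/3.

The remainder on division by a Gröbner basis is unique — it is the normal form.

3*x_1*x_2 - 4*x_2**2 + 4 is independent of I; its normal form modulo I is 20/3*x_2 - 20/3.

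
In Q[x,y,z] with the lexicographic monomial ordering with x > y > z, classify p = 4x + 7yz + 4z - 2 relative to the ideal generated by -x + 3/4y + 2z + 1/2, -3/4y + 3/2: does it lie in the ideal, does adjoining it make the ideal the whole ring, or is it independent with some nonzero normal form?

4x + 7yz + 4z - 2 is independent of I; its normal form modulo I is 26z + 6.

First compute the reduced Gröbner basis of I by Buchberger's algorithm.
f_1 = -x + 3/4y + 2z + 1/2, LT = x.
f_2 = -3/4y + 3/2, LT = y.

The S-polynomials (S(f_1,f_2)) all reduce to 0 modulo the current basis, so we have a Gröbner basis.
Inter-reduce: drop elements whose leading term is divisible by another's, tail-reduce, and make monic.
Reduced Gröbner basis: {x - 2z - 2, y - 2}.
Label its elements g_1 = x - 2z - 2, g_2 = y - 2.

Reduce p = 4x + 7yz + 4z - 2 modulo G:
  leading term x: subtract (4)·g_1 from 4x + 7yz + 4z - 2 → 7yz + 12z + 6
  leading term yz: subtract (7z)·g_2 from 7yz + 12z + 6 → 26z + 6
  leading term z: no divisor's leading term divides it; move 26z to the remainder.
  leading term 1: no divisor's leading term divides it; move 6 to the remainder.
  normal form = 26z + 6.
The normal form is nonzero, so p ∉ I. Since p minus its normal form lies in I, I + (p) = I + (r) where r = 26z + 6; decide whether this ideal is the whole ring.
Run Buchberger on G together with r (pairs among the g_i already reduce to 0 since G is a Gröbner basis):
g_1 = x - 2z - 2, LT = x.
g_2 = y - 2, LT = y.
r = 26z + 6, LT = z.

The S-polynomials (S(g_1,g_2), S(g_1,r), S(g_2,r)) all reduce to 0 modulo the current basis, so we have a Gröbner basis.
Inter-reduce: drop elements whose leading term is divisible by another's, tail-reduce, and make monic.
Reduced Gröbner basis: {x - 20/13, y - 2, z + 3/13}.
The reduced Gröbner basis of I + (p) is {x - 20/13, y - 2, z + 3/13} ≠ {1}, a proper ideal, so the enlarged system stays consistent: p is independent of I, with normal form 26z + 6.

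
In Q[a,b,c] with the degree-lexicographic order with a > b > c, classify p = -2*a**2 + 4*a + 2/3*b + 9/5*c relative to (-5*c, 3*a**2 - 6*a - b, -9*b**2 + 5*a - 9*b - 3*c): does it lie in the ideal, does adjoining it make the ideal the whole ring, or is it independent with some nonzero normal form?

First compute the reduced Gröbner basis of I by Buchberger's algorithm.
f_1 = -5*c, LT = c.
f_2 = 3*a**2 - 6*a - b, LT = a**2.
f_3 = -9*b**2 + 5*a - 9*b - 3*c, LT = b**2.

S(f_1,f_2): leading monomials are coprime, so the S-polynomial reduces to 0 (Buchberger's first criterion).
S(f_1,f_3): leading monomials are coprime, so the S-polynomial reduces to 0 (Buchberger's first criterion).
S(f_2,f_3): leading monomials are coprime, so the S-polynomial reduces to 0 (Buchberger's first criterion).
Every S-polynomial of the final basis reduces to 0, so we have a Gröbner basis.
Inter-reduce: drop elements whose leading term is divisible by another's, tail-reduce, and make monic.
Reduced Gröbner basis: {a**2 - 2*a - 1/3*b, b**2 - 5/9*a + b, c}.
Label its elements g_1 = a**2 - 2*a - 1/3*b, g_2 = b**2 - 5/9*a + b, g_3 = c.

Reduce p = -2*a**2 + 4*a + 2/3*b + 9/5*c modulo G:
  leading term a**2: subtract (-2)·g_1 from -2*a**2 + 4*a + 2/3*b + 9/5*c → 9/5*c
  leading term c: subtract (9/5)·g_3 from 9/5*c → 0
  normal form = 0.
Since the normal form is 0, p ∈ I.

-2*a**2 + 4*a + 2/3*b + 9/5*c lies in I (it reduces to 0).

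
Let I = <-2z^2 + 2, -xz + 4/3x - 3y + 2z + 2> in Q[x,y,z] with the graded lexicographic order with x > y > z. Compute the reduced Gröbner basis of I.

G = {x^2 - 72/7xy + 81/7y^2 + 12x - 108/7y, xz - 4/3x + 3y - 2z - 2, yz - 7/27x + 4/3y - 14/9z - 14/9, z^2 - 1}

Buchberger's algorithm terminates because the ascending chain of leading-term ideals stabilizes.

f_1 = -2z^2 + 2, LT = z^2.
f_2 = -xz + 4/3x - 3y + 2z + 2, LT = xz.

S(f_1,f_2): lcm = xz^2. S = 4/3xz - 3yz + 2z^2 - x + 2z.
  leading term xz: subtract (-4/3)·f_2 from 4/3xz - 3yz + 2z^2 - x + 2z → -3yz + 2z^2 + 7/9x - 4y + 14/3z + 8/3
  leading term yz: no divisor's leading term divides it; move -3yz to the remainder.
  leading term z^2: subtract (-1)·f_1 from 2z^2 + 7/9x - 4y + 14/3z + 8/3 → 7/9x - 4y + 14/3z + 14/3
  leading term x: no divisor's leading term divides it; move 7/9x to the remainder.
  leading term y: no divisor's leading term divides it; move -4y to the remainder.
  leading term z: no divisor's leading term divides it; move 14/3z to the remainder.
  leading term 1: no divisor's leading term divides it; move 14/3 to the remainder.
  remainder -3yz + 7/9x - 4y + 14/3z + 14/3 ≠ 0; add g_3 = -3yz + 7/9x - 4y + 14/3z + 14/3 to the basis.

S(f_2,g_3): lcm = xyz. S = 7/27x^2 - 8/3xy + 14/9xz + 3y^2 - 2yz + 14/9x - 2y.
  leading term x^2: no divisor's leading term divides it; move 7/27x^2 to the remainder.
  leading term xy: no divisor's leading term divides it; move -8/3xy to the remainder.
  leading term xz: subtract (-14/9)·f_2 from 14/9xz + 3y^2 - 2yz + 14/9x - 2y → 3y^2 - 2yz + 98/27x - 20/3y + 28/9z + 28/9
  leading term y^2: no divisor's leading term divides it; move 3y^2 to the remainder.
  leading term yz: subtract (2/3)·g_3 from -2yz + 98/27x - 20/3y + 28/9z + 28/9 → 28/9x - 4y
  leading term x: no divisor's leading term divides it; move 28/9x to the remainder.
  leading term y: no divisor's leading term divides it; move -4y to the remainder.
  remainder 7/27x^2 - 8/3xy + 3y^2 + 28/9x - 4y ≠ 0; add g_4 = 7/27x^2 - 8/3xy + 3y^2 + 28/9x - 4y to the basis.

The other S-polynomials (S(f_1,g_3), S(f_1,g_4), S(f_2,g_4), S(g_3,g_4)) all reduce to 0 modulo the current basis, so we have a Gröbner basis.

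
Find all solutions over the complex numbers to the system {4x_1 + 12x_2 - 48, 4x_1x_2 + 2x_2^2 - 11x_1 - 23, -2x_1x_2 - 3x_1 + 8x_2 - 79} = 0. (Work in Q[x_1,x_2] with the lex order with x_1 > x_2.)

{(-3, 5)}

Compute a lex Gröbner basis by Buchberger's algorithm.
f_1 = 4x_1 + 12x_2 - 48, LT = x_1.
f_2 = 4x_1x_2 - 11x_1 + 2x_2^2 - 23, LT = x_1x_2.
f_3 = -2x_1x_2 - 3x_1 + 8x_2 - 79, LT = x_1x_2.

S(f_1,f_2): lcm = x_1x_2. S = 11/4x_1 + 5/2x_2^2 - 12x_2 + 23/4.
  reduce S modulo (f_1, f_2, f_3):
  remainder 5/2x_2^2 - 81/4x_2 + 155/4 ≠ 0; add h_4 = 5/2x_2^2 - 81/4x_2 + 155/4 to the basis.

S(f_1,f_3): lcm = x_1x_2. S = -3/2x_1 + 3x_2^2 - 8x_2 - 79/2.
  reduce S modulo (f_1, f_2, f_3, h_4):
  remainder 104/5x_2 - 104 ≠ 0; add h_5 = 104/5x_2 - 104 to the basis.

The other S-polynomials (S(f_2,f_3), S(f_1,h_4), S(f_2,h_4), S(f_3,h_4), S(f_1,h_5), S(f_2,h_5), S(f_3,h_5), S(h_4,h_5)) all reduce to 0 modulo the current basis, so we have a Gröbner basis.
Inter-reduce: drop elements whose leading term is divisible by another's, tail-reduce, and make monic.
Reduced Gröbner basis: {x_1 + 3, x_2 - 5}.

A lex Gröbner basis eliminates variables successively. Here x_2 - 5 depends only on x_2, with roots {5}; lifting each root through the earlier basis elements recovers the full solutions.
  x_2 = 5: the earlier basis element becomes x_1 + 3 = 0, giving x_1 = -3 — point (-3, 5).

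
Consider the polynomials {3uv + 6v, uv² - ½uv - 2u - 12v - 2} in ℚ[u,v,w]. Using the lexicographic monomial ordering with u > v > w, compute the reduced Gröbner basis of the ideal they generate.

f_1 = 3uv + 6v, LT = uv.
f_2 = uv² - ½uv - 2u - 12v - 2, LT = uv².

S(f_1,f_2): lcm = uv². S = ½uv + 2u + 2v² + 12v + 2.
  leading term uv: subtract (⅙)·f_1 from ½uv + 2u + 2v² + 12v + 2 → 2u + 2v² + 11v + 2
  leading term u: no divisor's leading term divides it; move 2u to the remainder.
  leading term v²: no divisor's leading term divides it; move 2v² to the remainder.
  leading term v: no divisor's leading term divides it; move 11v to the remainder.
  leading term 1: no divisor's leading term divides it; move 2 to the remainder.
  remainder 2u + 2v² + 11v + 2 ≠ 0; add g_3 = 2u + 2v² + 11v + 2 to the basis.

S(f_1,g_3): lcm = uv. S = -v³ - 11/2v² + v.
  leading term v³: no divisor's leading term divides it; move -v³ to the remainder.
  leading term v²: no divisor's leading term divides it; move -11/2v² to the remainder.
  leading term v: no divisor's leading term divides it; move v to the remainder.
  remainder -v³ - 11/2v² + v ≠ 0; add g_4 = -v³ - 11/2v² + v to the basis.

The other S-polynomials (S(f_2,g_3), S(f_1,g_4), S(f_2,g_4), S(g_3,g_4)) all reduce to 0 modulo the current basis, so we have a Gröbner basis.
Inter-reduce: drop elements whose leading term is divisible by another's, tail-reduce, and make monic.

G = {u + v² + 11/2v + 1, v³ + 11/2v² - v}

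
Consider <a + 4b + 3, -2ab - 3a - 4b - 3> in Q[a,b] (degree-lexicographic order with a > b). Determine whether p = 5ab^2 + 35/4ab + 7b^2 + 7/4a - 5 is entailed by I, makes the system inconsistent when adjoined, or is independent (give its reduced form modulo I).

5ab^2 + 35/4ab + 7b^2 + 7/4a - 5 is independent of I; its normal form modulo I is -17/4b - 17/4.

First compute the reduced Gröbner basis of I by Buchberger's algorithm.
f_1 = a + 4b + 3, LT = a.
f_2 = -2ab - 3a - 4b - 3, LT = ab.

S(f_1,f_2): lcm = ab. S = 4b^2 - 3/2a + b - 3/2.
  reduce S modulo (f_1, f_2):
  remainder 4b^2 + 7b + 3 ≠ 0; add h_3 = 4b^2 + 7b + 3 to the basis.

The other S-polynomials (S(f_1,h_3), S(f_2,h_3)) all reduce to 0 modulo the current basis, so we have a Gröbner basis.
Inter-reduce: drop elements whose leading term is divisible by another's, tail-reduce, and make monic.
Reduced Gröbner basis: {b^2 + 7/4b + 3/4, a + 4b + 3}.
Label its elements g_1 = b^2 + 7/4b + 3/4, g_2 = a + 4b + 3.

Reduce p = 5ab^2 + 35/4ab + 7b^2 + 7/4a - 5 modulo G:
  leading term ab^2: subtract (5a)·g_1 from 5ab^2 + 35/4ab + 7b^2 + 7/4a - 5 → 7b^2 - 2a - 5
  leading term b^2: subtract (7)·g_1 from 7b^2 - 2a - 5 → -2a - 49/4b - 41/4
  leading term a: subtract (-2)·g_2 from -2a - 49/4b - 41/4 → -17/4b - 17/4
  leading term b: no divisor's leading term divides it; move -17/4b to the remainder.
  leading term 1: no divisor's leading term divides it; move -17/4 to the remainder.
  normal form = -17/4b - 17/4.
The normal form is nonzero, so p ∉ I. Since p minus its normal form lies in I, I + (p) = I + (r) where r = -17/4b - 17/4; decide whether this ideal is the whole ring.
Run Buchberger on G together with r (pairs among the g_i already reduce to 0 since G is a Gröbner basis):
g_1 = b^2 + 7/4b + 3/4, LT = b^2.
g_2 = a + 4b + 3, LT = a.
r = -17/4b - 17/4, LT = b.

The S-polynomials (S(g_1,g_2), S(g_1,r), S(g_2,r)) all reduce to 0 modulo the current basis, so we have a Gröbner basis.
Inter-reduce: drop elements whose leading term is divisible by another's, tail-reduce, and make monic.
Reduced Gröbner basis: {a - 1, b + 1}.
The reduced Gröbner basis of I + (p) is {a - 1, b + 1} ≠ {1}, a proper ideal, so the enlarged system stays consistent: p is independent of I, with normal form -17/4b - 17/4.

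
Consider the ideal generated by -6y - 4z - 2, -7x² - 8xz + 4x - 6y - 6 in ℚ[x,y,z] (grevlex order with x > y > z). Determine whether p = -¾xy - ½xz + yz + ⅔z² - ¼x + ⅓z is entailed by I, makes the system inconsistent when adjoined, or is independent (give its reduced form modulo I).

-¾xy - ½xz + yz + ⅔z² - ¼x + ⅓z lies in I (it reduces to 0).

First compute the reduced Gröbner basis of I by Buchberger's algorithm.
f_1 = -6y - 4z - 2, LT = y.
f_2 = -7x² - 8xz + 4x - 6y - 6, LT = x².

The S-polynomials (S(f_1,f_2)) all reduce to 0 modulo the current basis, so we have a Gröbner basis.
Inter-reduce: drop elements whose leading term is divisible by another's, tail-reduce, and make monic.
Reduced Gröbner basis: {x² + 8/7xz - 4/7x - 4/7z + 4/7, y + ⅔z + ⅓}.
Label its elements g_1 = x² + 8/7xz - 4/7x - 4/7z + 4/7, g_2 = y + ⅔z + ⅓.

Reduce p = -¾xy - ½xz + yz + ⅔z² - ¼x + ⅓z modulo G:
  leading term xy: subtract (-¾x)·g_2 from -¾xy - ½xz + yz + ⅔z² - ¼x + ⅓z → yz + ⅔z² + ⅓z
  leading term yz: subtract (z)·g_2 from yz + ⅔z² + ⅓z → 0
  normal form = 0.
Since the normal form is 0, p ∈ I.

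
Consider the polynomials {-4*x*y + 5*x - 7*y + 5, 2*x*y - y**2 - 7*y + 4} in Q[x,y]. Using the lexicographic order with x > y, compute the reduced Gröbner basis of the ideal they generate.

G = {x - 2/5*y**2 - 21/5*y + 13/5, y**3 + 37/4*y**2 - 61/4*y + 5}

f_1 = -4*x*y + 5*x - 7*y + 5, LT = x*y.
f_2 = 2*x*y - y**2 - 7*y + 4, LT = x*y.

S(f_1,f_2): lcm = x*y. S = -5/4*x + 1/2*y**2 + 21/4*y - 13/4.
  reduce S modulo (f_1, f_2):
  remainder -5/4*x + 1/2*y**2 + 21/4*y - 13/4 ≠ 0; add g_3 = -5/4*x + 1/2*y**2 + 21/4*y - 13/4 to the basis.

S(f_1,g_3): lcm = x*y. S = -5/4*x + 2/5*y**3 + 21/5*y**2 - 17/20*y - 5/4.
  reduce S modulo (f_1, f_2, g_3):
  remainder 2/5*y**3 + 37/10*y**2 - 61/10*y + 2 ≠ 0; add g_4 = 2/5*y**3 + 37/10*y**2 - 61/10*y + 2 to the basis.

The other S-polynomials (S(f_2,g_3), S(f_1,g_4), S(f_2,g_4), S(g_3,g_4)) all reduce to 0 modulo the current basis, so we have a Gröbner basis.
Inter-reduce: drop elements whose leading term is divisible by another's, tail-reduce, and make monic.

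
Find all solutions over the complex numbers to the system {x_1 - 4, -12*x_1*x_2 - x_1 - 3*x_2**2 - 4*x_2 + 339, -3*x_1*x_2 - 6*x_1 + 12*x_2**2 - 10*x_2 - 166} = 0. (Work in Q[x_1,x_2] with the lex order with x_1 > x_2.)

Compute a lex Gröbner basis by Buchberger's algorithm.
f_1 = x_1 - 4, LT = x_1.
f_2 = -12*x_1*x_2 - x_1 - 3*x_2**2 - 4*x_2 + 339, LT = x_1*x_2.
f_3 = -3*x_1*x_2 - 6*x_1 + 12*x_2**2 - 10*x_2 - 166, LT = x_1*x_2.

S(f_1,f_2): lcm = x_1*x_2. S = -1/12*x_1 - 1/4*x_2**2 - 13/3*x_2 + 113/4.
  leading term x_1: subtract (-1/12)·f_1 from -1/12*x_1 - 1/4*x_2**2 - 13/3*x_2 + 113/4 → -1/4*x_2**2 - 13/3*x_2 + 335/12
  leading term x_2**2: no divisor's leading term divides it; move -1/4*x_2**2 to the remainder.
  leading term x_2: no divisor's leading term divides it; move -13/3*x_2 to the remainder.
  leading term 1: no divisor's leading term divides it; move 335/12 to the remainder.
  remainder -1/4*x_2**2 - 13/3*x_2 + 335/12 ≠ 0; add h_4 = -1/4*x_2**2 - 13/3*x_2 + 335/12 to the basis.

S(f_1,f_3): lcm = x_1*x_2. S = -2*x_1 + 4*x_2**2 - 22/3*x_2 - 166/3.
  leading term x_1: subtract (-2)·f_1 from -2*x_1 + 4*x_2**2 - 22/3*x_2 - 166/3 → 4*x_2**2 - 22/3*x_2 - 190/3
  leading term x_2**2: subtract (-16)·h_4 from 4*x_2**2 - 22/3*x_2 - 190/3 → -230/3*x_2 + 1150/3
  leading term x_2: no divisor's leading term divides it; move -230/3*x_2 to the remainder.
  leading term 1: no divisor's leading term divides it; move 1150/3 to the remainder.
  remainder -230/3*x_2 + 1150/3 ≠ 0; add h_5 = -230/3*x_2 + 1150/3 to the basis.

The other S-polynomials (S(f_2,f_3), S(f_1,h_4), S(f_2,h_4), S(f_3,h_4), S(f_1,h_5), S(f_2,h_5), S(f_3,h_5), S(h_4,h_5)) all reduce to 0 modulo the current basis, so we have a Gröbner basis.
Inter-reduce: drop elements whose leading term is divisible by another's, tail-reduce, and make monic.
Reduced Gröbner basis: {x_1 - 4, x_2 - 5}.

The lex basis is triangular: the last element involves only x_2. Solving x_2 - 5 = 0 gives x_2 ∈ {5}; substituting each value into the earlier elements determines the remaining variables.
  x_2 = 5: the earlier basis element becomes x_1 - 4 = 0, giving x_1 = 4 — point (4, 5).
Substituting each solution back into the original system confirms all equations vanish.
A lex Gröbner basis triangularizes the system, enabling back-substitution.

{(4, 5)}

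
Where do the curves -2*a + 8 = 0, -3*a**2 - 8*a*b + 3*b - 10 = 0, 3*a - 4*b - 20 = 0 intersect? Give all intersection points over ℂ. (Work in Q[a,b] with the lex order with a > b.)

{(4, -2)}

Compute a lex Gröbner basis by Buchberger's algorithm.
f_1 = -2*a + 8, LT = a.
f_2 = -3*a**2 - 8*a*b + 3*b - 10, LT = a**2.
f_3 = 3*a - 4*b - 20, LT = a.

S(f_1,f_2): lcm = a**2. S = -8/3*a*b - 4*a + b - 10/3.
  reduce S modulo (f_1, f_2, f_3):
  remainder -29/3*b - 58/3 ≠ 0; add h_4 = -29/3*b - 58/3 to the basis.

The other S-polynomials (S(f_1,f_3), S(f_2,f_3), S(f_1,h_4), S(f_2,h_4), S(f_3,h_4)) all reduce to 0 modulo the current basis, so we have a Gröbner basis.
Inter-reduce: drop elements whose leading term is divisible by another's, tail-reduce, and make monic.
Reduced Gröbner basis: {a - 4, b + 2}.

Since the basis is lex-ordered, b + 2 is univariate in b. Its roots are {-2}. Back-substituting each root into the other basis elements fixes the other coordinates.
  b = -2: the earlier basis element becomes a - 4 = 0, giving a = 4 — point (4, -2).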